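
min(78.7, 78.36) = 78.36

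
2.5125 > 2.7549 False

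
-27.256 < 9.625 True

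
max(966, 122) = 966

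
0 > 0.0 False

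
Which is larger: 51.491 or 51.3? 51.491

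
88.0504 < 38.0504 False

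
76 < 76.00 False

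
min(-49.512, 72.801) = -49.512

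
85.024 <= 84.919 False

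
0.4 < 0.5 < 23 True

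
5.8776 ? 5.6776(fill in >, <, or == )>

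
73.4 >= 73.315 True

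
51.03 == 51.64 False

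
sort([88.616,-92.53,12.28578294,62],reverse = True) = [88.616,62,12.28578294,-92.53]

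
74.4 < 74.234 False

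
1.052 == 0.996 False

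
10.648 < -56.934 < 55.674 False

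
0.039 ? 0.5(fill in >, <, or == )<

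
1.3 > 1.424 False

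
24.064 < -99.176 False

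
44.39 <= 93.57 True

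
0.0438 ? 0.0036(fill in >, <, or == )>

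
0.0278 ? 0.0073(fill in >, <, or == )>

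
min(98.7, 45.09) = 45.09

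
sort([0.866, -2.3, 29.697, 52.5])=[-2.3, 0.866, 29.697, 52.5]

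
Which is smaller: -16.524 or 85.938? -16.524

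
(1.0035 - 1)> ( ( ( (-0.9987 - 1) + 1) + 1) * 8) False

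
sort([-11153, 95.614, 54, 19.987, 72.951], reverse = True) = [95.614, 72.951, 54, 19.987, -11153]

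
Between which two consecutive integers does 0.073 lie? 0 and 1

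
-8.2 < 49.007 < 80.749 True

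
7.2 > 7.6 False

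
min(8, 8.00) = 8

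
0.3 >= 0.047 True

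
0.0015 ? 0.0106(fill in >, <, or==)<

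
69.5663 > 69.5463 True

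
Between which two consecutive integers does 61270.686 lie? 61270 and 61271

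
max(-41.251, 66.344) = 66.344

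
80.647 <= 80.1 False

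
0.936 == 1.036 False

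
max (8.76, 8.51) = 8.76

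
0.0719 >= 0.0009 True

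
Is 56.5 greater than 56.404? Yes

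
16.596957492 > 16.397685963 True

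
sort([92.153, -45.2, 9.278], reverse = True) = [92.153, 9.278, -45.2]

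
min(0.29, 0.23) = 0.23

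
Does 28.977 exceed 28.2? Yes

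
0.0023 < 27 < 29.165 True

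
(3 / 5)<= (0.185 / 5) False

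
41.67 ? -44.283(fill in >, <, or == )>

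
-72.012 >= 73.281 False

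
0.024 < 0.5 True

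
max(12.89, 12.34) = 12.89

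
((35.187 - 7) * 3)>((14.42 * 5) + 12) True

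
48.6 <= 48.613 True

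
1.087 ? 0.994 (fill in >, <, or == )>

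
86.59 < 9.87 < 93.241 False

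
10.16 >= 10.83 False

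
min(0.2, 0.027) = 0.027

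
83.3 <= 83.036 False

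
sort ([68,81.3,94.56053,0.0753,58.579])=[0.0753,58.579,68,81.3,94.56053]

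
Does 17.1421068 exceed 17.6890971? No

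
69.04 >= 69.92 False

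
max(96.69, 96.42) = 96.69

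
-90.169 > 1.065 False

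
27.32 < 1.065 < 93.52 False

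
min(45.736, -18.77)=-18.77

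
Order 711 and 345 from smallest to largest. 345, 711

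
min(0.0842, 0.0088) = 0.0088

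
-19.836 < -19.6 True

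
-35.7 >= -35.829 True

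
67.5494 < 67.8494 True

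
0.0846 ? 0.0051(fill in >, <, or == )>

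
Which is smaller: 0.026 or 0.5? 0.026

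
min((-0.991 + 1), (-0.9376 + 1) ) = 0.009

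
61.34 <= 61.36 True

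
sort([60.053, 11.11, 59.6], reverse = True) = [60.053, 59.6, 11.11]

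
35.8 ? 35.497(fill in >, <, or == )>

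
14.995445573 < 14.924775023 False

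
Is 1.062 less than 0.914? No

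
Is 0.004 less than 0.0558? Yes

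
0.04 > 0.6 False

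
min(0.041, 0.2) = 0.041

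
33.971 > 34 False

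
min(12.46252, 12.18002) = 12.18002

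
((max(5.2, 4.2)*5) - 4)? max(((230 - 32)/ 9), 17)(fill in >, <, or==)==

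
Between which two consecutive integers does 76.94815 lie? 76 and 77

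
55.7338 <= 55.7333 False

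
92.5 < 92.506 True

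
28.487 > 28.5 False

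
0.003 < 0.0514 True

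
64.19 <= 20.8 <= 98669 False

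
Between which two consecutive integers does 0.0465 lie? 0 and 1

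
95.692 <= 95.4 False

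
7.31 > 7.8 False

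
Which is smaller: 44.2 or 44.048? 44.048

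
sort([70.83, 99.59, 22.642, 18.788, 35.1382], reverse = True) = [99.59, 70.83, 35.1382, 22.642, 18.788]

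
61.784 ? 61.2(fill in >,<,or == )>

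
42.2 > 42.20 False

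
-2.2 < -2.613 False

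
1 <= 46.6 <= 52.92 True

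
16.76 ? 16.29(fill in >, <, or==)>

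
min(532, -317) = -317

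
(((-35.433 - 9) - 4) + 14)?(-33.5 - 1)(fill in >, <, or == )>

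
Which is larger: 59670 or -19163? 59670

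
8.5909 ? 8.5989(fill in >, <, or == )<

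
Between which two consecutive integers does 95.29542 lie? 95 and 96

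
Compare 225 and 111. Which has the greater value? 225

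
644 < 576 False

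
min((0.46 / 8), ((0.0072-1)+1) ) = 0.0072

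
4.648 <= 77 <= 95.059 True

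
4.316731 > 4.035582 True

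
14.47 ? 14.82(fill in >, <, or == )<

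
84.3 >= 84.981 False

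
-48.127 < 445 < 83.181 False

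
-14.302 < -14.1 True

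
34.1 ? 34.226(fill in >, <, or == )<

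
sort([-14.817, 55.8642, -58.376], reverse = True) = [55.8642, -14.817, -58.376]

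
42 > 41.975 True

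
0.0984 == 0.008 False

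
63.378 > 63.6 False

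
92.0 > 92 False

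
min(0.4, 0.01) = 0.01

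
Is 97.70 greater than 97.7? No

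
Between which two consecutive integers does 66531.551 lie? 66531 and 66532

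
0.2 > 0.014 True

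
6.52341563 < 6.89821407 True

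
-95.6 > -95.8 True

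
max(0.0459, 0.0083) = 0.0459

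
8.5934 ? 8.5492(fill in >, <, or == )>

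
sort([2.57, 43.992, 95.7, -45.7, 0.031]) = [-45.7, 0.031, 2.57, 43.992, 95.7]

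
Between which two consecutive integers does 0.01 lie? 0 and 1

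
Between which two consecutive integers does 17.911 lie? 17 and 18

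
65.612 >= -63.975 True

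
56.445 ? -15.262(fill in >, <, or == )>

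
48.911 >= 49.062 False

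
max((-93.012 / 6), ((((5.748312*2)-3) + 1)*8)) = 75.972992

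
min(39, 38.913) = 38.913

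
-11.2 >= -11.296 True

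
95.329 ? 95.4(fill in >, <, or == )<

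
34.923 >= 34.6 True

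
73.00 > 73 False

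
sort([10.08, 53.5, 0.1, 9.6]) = [0.1, 9.6, 10.08, 53.5]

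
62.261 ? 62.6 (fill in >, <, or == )<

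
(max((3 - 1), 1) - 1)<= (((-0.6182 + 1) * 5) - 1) False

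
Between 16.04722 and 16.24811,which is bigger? 16.24811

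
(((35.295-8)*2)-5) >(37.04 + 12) True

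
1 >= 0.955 True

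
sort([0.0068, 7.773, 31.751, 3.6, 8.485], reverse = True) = [31.751, 8.485, 7.773, 3.6, 0.0068]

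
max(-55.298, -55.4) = -55.298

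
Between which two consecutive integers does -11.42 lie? -12 and -11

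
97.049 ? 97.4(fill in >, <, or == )<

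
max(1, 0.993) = 1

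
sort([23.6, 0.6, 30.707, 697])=[0.6, 23.6, 30.707, 697]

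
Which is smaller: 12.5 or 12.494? 12.494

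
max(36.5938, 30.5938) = 36.5938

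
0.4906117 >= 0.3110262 True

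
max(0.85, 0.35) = 0.85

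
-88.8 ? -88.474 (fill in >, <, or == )<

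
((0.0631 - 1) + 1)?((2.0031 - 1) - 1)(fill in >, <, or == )>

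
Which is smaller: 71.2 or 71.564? 71.2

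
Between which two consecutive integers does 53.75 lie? 53 and 54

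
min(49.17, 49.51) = 49.17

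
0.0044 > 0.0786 False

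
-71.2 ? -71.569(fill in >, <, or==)>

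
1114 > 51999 False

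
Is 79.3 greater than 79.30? No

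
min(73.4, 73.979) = 73.4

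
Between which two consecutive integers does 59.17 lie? 59 and 60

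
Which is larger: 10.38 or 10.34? 10.38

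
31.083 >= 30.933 True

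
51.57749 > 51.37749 True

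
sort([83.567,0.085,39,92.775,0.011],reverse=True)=[92.775,83.567,39,0.085,0.011]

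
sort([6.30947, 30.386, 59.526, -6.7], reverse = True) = [59.526, 30.386, 6.30947, -6.7]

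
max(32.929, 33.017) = 33.017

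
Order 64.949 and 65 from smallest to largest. 64.949, 65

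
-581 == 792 False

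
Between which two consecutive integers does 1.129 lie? 1 and 2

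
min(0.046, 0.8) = 0.046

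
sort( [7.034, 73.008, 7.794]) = [7.034, 7.794, 73.008]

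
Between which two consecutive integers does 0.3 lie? 0 and 1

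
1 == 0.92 False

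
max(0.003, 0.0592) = 0.0592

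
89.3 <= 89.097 False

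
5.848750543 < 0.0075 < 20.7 False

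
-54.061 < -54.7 False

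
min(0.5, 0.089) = 0.089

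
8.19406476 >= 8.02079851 True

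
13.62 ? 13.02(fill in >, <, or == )>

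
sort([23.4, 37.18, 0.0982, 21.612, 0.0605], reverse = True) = [37.18, 23.4, 21.612, 0.0982, 0.0605]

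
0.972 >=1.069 False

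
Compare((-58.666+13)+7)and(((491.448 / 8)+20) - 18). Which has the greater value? (((491.448 / 8)+20) - 18)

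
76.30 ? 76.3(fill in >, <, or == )==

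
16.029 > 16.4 False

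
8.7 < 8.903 True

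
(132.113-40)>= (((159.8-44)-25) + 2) False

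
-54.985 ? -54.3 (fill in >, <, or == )<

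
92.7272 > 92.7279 False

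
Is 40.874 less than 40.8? No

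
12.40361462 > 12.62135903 False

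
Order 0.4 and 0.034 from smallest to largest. 0.034, 0.4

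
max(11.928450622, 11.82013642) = 11.928450622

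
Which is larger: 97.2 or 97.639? 97.639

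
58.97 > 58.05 True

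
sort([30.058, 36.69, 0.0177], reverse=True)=[36.69, 30.058, 0.0177]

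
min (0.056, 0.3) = 0.056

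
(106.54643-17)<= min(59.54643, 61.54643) False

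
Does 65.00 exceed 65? No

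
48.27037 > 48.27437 False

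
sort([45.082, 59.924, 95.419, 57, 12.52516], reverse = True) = [95.419, 59.924, 57, 45.082, 12.52516]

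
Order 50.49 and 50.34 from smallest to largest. 50.34, 50.49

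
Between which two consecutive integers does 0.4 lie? 0 and 1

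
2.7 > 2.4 True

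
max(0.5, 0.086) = 0.5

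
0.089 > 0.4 False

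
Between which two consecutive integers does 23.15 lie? 23 and 24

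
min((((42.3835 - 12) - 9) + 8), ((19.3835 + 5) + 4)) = 28.3835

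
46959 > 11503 True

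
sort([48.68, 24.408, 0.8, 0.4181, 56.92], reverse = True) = [56.92, 48.68, 24.408, 0.8, 0.4181]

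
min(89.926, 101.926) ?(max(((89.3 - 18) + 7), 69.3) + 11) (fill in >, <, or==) >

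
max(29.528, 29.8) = 29.8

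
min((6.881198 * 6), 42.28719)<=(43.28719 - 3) False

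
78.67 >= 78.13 True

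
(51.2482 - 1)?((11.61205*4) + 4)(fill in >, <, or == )<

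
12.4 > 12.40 False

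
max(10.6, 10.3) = 10.6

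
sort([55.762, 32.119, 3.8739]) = [3.8739, 32.119, 55.762]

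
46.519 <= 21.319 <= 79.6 False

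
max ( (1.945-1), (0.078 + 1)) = 1.078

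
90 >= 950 False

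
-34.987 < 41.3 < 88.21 True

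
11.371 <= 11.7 True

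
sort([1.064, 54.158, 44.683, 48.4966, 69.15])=[1.064, 44.683, 48.4966, 54.158, 69.15]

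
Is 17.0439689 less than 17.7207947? Yes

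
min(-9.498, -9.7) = -9.7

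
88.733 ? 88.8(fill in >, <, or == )<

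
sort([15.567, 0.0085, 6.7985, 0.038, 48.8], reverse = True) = [48.8, 15.567, 6.7985, 0.038, 0.0085]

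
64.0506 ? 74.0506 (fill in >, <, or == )<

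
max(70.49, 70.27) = 70.49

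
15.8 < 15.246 False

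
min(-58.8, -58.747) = -58.8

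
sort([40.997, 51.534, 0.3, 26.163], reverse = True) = [51.534, 40.997, 26.163, 0.3]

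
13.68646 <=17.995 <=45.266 True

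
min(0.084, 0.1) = 0.084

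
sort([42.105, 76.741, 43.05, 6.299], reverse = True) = [76.741, 43.05, 42.105, 6.299]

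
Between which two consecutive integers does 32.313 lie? 32 and 33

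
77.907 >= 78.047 False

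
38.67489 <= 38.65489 False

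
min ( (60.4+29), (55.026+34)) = 89.026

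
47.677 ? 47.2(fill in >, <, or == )>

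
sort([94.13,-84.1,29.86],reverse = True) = [94.13,29.86,-84.1]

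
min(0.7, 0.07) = 0.07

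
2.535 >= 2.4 True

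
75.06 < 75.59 True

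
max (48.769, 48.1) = 48.769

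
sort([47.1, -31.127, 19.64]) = [-31.127, 19.64, 47.1]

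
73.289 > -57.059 True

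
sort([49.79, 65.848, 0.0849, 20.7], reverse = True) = [65.848, 49.79, 20.7, 0.0849]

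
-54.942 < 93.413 True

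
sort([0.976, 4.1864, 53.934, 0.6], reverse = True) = [53.934, 4.1864, 0.976, 0.6]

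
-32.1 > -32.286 True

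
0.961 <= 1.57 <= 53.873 True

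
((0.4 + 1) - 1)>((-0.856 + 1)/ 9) True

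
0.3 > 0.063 True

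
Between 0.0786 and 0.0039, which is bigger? 0.0786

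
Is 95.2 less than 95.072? No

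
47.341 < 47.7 True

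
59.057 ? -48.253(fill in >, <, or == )>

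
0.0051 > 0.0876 False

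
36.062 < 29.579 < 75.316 False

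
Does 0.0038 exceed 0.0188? No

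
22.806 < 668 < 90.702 False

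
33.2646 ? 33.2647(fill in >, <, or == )<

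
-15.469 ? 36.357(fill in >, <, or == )<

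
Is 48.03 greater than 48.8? No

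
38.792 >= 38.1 True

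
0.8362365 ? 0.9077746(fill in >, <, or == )<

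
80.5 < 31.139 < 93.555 False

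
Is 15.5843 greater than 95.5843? No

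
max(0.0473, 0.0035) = 0.0473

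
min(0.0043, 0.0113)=0.0043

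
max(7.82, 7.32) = 7.82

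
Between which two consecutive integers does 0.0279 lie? 0 and 1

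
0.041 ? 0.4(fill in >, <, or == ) <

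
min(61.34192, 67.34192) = 61.34192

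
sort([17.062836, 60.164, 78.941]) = [17.062836, 60.164, 78.941]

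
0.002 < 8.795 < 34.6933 True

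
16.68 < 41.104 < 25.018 False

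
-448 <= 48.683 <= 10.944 False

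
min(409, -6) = -6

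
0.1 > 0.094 True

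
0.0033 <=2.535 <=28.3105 True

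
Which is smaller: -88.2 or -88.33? -88.33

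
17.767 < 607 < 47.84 False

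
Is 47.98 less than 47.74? No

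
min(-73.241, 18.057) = -73.241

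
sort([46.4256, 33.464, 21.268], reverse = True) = [46.4256, 33.464, 21.268]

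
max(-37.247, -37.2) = -37.2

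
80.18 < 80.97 True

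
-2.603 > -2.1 False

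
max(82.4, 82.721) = 82.721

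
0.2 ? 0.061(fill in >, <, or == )>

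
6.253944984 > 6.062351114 True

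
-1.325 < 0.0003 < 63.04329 True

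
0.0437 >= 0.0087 True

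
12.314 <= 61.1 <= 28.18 False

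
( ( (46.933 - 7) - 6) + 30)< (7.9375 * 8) False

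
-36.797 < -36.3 True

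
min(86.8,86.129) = 86.129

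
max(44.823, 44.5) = 44.823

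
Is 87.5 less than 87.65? Yes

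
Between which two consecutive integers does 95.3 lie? 95 and 96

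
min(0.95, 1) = 0.95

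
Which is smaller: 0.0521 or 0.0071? 0.0071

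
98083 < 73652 False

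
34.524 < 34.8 True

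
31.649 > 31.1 True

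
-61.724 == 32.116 False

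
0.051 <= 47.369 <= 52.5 True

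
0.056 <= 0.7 True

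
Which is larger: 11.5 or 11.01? 11.5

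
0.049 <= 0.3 True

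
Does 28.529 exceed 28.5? Yes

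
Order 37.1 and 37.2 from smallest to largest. 37.1,37.2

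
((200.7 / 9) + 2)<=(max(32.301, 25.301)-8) True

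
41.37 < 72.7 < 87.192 True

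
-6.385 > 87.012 False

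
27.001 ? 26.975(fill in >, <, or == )>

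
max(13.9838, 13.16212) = 13.9838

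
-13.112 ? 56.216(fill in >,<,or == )<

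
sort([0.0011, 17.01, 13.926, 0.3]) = [0.0011, 0.3, 13.926, 17.01]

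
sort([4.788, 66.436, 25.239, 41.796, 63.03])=[4.788, 25.239, 41.796, 63.03, 66.436]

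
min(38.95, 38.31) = 38.31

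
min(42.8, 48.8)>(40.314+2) True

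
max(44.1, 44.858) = 44.858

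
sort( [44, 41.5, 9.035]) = [9.035, 41.5, 44]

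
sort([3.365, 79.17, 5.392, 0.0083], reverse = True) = [79.17, 5.392, 3.365, 0.0083]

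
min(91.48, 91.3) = 91.3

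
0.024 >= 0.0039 True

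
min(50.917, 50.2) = 50.2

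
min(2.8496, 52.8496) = 2.8496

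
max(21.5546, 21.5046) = 21.5546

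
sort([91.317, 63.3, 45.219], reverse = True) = [91.317, 63.3, 45.219]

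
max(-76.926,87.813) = 87.813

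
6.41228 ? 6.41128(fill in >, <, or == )>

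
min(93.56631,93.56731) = 93.56631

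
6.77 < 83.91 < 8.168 False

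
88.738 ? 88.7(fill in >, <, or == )>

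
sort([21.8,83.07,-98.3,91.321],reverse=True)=[91.321,83.07,21.8,-98.3]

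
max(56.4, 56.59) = 56.59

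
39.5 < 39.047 False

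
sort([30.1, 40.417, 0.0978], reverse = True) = [40.417, 30.1, 0.0978]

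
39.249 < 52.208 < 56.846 True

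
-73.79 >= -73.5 False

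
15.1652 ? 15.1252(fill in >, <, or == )>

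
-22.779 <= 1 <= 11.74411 True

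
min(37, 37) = 37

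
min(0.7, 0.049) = 0.049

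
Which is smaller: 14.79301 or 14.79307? 14.79301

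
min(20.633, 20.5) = 20.5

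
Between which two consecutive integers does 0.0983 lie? 0 and 1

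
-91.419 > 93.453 False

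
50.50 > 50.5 False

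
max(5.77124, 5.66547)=5.77124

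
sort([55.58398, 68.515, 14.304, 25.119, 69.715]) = [14.304, 25.119, 55.58398, 68.515, 69.715]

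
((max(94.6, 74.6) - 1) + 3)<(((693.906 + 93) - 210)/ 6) False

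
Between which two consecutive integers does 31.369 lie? 31 and 32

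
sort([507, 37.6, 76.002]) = [37.6, 76.002, 507]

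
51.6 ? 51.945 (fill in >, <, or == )<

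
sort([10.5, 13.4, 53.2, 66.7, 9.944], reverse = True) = [66.7, 53.2, 13.4, 10.5, 9.944]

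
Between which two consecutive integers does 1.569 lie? 1 and 2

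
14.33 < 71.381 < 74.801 True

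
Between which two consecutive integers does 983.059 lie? 983 and 984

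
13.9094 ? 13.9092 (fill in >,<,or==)>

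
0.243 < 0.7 True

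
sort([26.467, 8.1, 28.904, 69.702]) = [8.1, 26.467, 28.904, 69.702]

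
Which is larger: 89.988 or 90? 90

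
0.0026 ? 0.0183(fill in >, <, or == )<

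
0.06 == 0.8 False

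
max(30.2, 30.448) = 30.448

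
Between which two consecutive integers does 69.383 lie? 69 and 70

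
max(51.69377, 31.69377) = 51.69377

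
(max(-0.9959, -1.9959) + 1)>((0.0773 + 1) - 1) False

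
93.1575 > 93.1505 True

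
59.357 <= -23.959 False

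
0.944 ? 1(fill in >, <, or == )<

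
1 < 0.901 False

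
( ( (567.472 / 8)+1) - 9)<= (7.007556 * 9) True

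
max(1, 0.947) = 1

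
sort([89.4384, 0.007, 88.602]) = [0.007, 88.602, 89.4384]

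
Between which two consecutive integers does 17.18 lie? 17 and 18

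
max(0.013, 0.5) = 0.5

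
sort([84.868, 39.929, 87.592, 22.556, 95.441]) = [22.556, 39.929, 84.868, 87.592, 95.441]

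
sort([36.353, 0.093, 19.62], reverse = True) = [36.353, 19.62, 0.093]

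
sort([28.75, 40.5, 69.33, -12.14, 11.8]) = [-12.14, 11.8, 28.75, 40.5, 69.33]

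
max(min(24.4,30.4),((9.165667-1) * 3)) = 24.497001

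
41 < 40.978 False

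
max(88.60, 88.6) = 88.6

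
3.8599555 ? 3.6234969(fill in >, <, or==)>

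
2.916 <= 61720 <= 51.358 False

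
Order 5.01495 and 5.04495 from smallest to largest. 5.01495, 5.04495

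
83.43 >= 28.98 True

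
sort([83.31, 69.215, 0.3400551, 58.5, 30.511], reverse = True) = [83.31, 69.215, 58.5, 30.511, 0.3400551]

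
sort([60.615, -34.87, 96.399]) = [-34.87, 60.615, 96.399]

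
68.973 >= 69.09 False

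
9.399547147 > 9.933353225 False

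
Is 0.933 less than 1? Yes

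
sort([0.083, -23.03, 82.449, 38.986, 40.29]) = [-23.03, 0.083, 38.986, 40.29, 82.449]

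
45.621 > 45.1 True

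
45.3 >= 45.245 True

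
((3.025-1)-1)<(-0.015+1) False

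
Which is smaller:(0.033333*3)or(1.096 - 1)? (1.096 - 1)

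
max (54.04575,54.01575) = 54.04575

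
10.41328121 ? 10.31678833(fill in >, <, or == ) >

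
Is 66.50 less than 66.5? No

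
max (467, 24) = 467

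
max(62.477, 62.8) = 62.8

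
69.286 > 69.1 True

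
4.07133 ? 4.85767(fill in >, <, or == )<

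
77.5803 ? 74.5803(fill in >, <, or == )>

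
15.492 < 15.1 False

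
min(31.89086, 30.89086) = 30.89086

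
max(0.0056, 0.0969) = 0.0969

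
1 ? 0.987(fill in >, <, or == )>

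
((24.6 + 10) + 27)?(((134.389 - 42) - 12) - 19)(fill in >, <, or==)>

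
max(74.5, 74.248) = 74.5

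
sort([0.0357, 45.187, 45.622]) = [0.0357, 45.187, 45.622]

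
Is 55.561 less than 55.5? No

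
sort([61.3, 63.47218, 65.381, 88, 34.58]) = [34.58, 61.3, 63.47218, 65.381, 88]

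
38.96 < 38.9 False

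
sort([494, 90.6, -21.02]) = [-21.02, 90.6, 494]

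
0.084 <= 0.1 True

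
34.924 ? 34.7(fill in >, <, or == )>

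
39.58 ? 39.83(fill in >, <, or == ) <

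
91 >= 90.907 True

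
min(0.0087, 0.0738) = 0.0087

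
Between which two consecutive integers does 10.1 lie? 10 and 11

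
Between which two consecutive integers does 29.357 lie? 29 and 30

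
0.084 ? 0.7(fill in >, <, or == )<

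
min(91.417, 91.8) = 91.417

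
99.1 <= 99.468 True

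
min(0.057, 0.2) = 0.057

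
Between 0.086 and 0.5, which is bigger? 0.5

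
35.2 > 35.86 False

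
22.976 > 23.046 False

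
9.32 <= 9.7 True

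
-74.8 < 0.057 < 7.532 True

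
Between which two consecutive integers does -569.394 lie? -570 and -569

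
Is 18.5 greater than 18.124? Yes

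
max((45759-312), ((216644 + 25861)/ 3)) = 80835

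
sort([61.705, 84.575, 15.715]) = [15.715, 61.705, 84.575]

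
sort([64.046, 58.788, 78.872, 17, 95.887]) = [17, 58.788, 64.046, 78.872, 95.887]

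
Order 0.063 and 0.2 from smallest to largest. 0.063, 0.2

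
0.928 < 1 True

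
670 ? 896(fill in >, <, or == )<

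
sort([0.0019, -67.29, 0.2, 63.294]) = [-67.29, 0.0019, 0.2, 63.294]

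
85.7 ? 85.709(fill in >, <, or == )<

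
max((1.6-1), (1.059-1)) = 0.6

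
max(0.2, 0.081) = 0.2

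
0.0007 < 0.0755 True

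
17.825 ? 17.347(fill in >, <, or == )>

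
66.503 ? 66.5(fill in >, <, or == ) >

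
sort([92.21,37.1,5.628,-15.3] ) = [-15.3,5.628,37.1,92.21]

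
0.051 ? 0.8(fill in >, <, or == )<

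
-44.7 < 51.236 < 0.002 False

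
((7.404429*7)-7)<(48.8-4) False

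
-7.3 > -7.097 False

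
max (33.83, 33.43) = 33.83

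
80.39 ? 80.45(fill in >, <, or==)<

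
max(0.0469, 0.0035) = 0.0469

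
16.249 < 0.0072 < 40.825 False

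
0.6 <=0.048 False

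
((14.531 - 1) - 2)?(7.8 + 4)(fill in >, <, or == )<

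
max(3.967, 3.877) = 3.967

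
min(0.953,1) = 0.953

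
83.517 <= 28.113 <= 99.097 False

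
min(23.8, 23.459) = 23.459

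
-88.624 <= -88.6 True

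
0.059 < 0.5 True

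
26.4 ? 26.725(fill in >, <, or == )<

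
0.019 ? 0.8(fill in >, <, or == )<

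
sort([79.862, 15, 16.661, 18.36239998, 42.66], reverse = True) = [79.862, 42.66, 18.36239998, 16.661, 15]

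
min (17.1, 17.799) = 17.1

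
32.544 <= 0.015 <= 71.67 False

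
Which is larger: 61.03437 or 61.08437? 61.08437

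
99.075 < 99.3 True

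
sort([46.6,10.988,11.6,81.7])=[10.988,11.6,46.6,81.7]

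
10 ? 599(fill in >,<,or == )<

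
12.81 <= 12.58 False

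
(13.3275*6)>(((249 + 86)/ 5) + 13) False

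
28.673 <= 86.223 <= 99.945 True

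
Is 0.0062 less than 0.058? Yes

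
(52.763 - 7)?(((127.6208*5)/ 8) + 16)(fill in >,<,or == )<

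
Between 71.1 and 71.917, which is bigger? 71.917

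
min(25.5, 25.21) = 25.21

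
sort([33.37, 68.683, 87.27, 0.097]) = [0.097, 33.37, 68.683, 87.27]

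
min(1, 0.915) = 0.915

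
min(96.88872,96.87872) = 96.87872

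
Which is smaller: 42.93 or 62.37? 42.93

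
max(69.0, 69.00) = 69.00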